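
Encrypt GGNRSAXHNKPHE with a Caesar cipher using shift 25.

G(6): 6+25=31≡5 → F
G(6): 6+25=31≡5 → F
N(13): 13+25=38≡12 → M
R(17): 17+25=42≡16 → Q
S(18): 18+25=43≡17 → R
A(0): 0+25=25 → Z
X(23): 23+25=48≡22 → W
H(7): 7+25=32≡6 → G
N(13): 13+25=38≡12 → M
K(10): 10+25=35≡9 → J
P(15): 15+25=40≡14 → O
H(7): 7+25=32≡6 → G
E(4): 4+25=29≡3 → D

FFMQRZWGMJOGD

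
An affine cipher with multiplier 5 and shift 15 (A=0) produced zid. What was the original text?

The inverse of 5 mod 26 is 21, since 5·21=105≡1. Apply D(y)=21·(y−15) mod 26:
z(25): 21·(25−15)=210≡2 → c
i(8): 21·(8−15)=-147≡9 → j
d(3): 21·(3−15)=-252≡8 → i

cji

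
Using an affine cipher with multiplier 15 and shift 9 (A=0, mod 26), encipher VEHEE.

V(21): 15·21+9=324≡12 → M
E(4): 15·4+9=69≡17 → R
H(7): 15·7+9=114≡10 → K
E(4): 15·4+9=69≡17 → R
E(4): 15·4+9=69≡17 → R

MRKRR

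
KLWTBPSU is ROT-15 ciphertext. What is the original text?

K(10): 10−15=-5≡21 → V
L(11): 11−15=-4≡22 → W
W(22): 22−15=7 → H
T(19): 19−15=4 → E
B(1): 1−15=-14≡12 → M
P(15): 15−15=0 → A
S(18): 18−15=3 → D
U(20): 20−15=5 → F

VWHEMADF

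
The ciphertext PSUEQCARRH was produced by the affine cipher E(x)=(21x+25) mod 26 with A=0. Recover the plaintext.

The inverse of 21 mod 26 is 5, since 21·5=105≡1. Apply D(y)=5·(y−25) mod 26:
P(15): 5·(15−25)=-50≡2 → C
S(18): 5·(18−25)=-35≡17 → R
U(20): 5·(20−25)=-25≡1 → B
E(4): 5·(4−25)=-105≡25 → Z
Q(16): 5·(16−25)=-45≡7 → H
C(2): 5·(2−25)=-115≡15 → P
A(0): 5·(0−25)=-125≡5 → F
R(17): 5·(17−25)=-40≡12 → M
R(17): 5·(17−25)=-40≡12 → M
H(7): 5·(7−25)=-90≡14 → O

CRBZHPFMMO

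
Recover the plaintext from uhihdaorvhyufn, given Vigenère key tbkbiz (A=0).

bgygvbvqlgqvmm

Repeat the key across the ciphertext: tbkbiztbkbiztb
u(20)−t(19): 1 → b
h(7)−b(1): 6 → g
i(8)−k(10): -2≡24 → y
h(7)−b(1): 6 → g
d(3)−i(8): -5≡21 → v
a(0)−z(25): -25≡1 → b
o(14)−t(19): -5≡21 → v
r(17)−b(1): 16 → q
v(21)−k(10): 11 → l
h(7)−b(1): 6 → g
y(24)−i(8): 16 → q
u(20)−z(25): -5≡21 → v
f(5)−t(19): -14≡12 → m
n(13)−b(1): 12 → m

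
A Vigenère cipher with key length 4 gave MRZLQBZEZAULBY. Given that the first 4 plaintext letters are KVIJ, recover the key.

CWRC

Subtract each crib letter from the matching ciphertext letter (mod 26):
M(12)−K(10)=2 → C
R(17)−V(21)=-4≡22 → W
Z(25)−I(8)=17 → R
L(11)−J(9)=2 → C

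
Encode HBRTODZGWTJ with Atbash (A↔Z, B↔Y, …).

SYIGLWATDGQ

H(7) → S(18)
B(1) → Y(24)
R(17) → I(8)
T(19) → G(6)
O(14) → L(11)
D(3) → W(22)
Z(25) → A(0)
G(6) → T(19)
W(22) → D(3)
T(19) → G(6)
J(9) → Q(16)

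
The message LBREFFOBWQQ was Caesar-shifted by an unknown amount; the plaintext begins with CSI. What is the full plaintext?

From the crib: L(11)−C(2)=9, so the shift is 9.
Subtract 9 from each ciphertext letter:
L(11): 11−9=2 → C
B(1): 1−9=-8≡18 → S
R(17): 17−9=8 → I
E(4): 4−9=-5≡21 → V
F(5): 5−9=-4≡22 → W
F(5): 5−9=-4≡22 → W
O(14): 14−9=5 → F
B(1): 1−9=-8≡18 → S
W(22): 22−9=13 → N
Q(16): 16−9=7 → H
Q(16): 16−9=7 → H

CSIVWWFSNHH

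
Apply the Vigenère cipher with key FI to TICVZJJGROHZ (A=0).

Repeat the key across the message: FIFIFIFIFIFI
T(19)+F(5): 24 → Y
I(8)+I(8): 16 → Q
C(2)+F(5): 7 → H
V(21)+I(8): 29≡3 → D
Z(25)+F(5): 30≡4 → E
J(9)+I(8): 17 → R
J(9)+F(5): 14 → O
G(6)+I(8): 14 → O
R(17)+F(5): 22 → W
O(14)+I(8): 22 → W
H(7)+F(5): 12 → M
Z(25)+I(8): 33≡7 → H

YQHDEROOWWMH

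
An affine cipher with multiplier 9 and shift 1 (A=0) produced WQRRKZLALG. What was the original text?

The inverse of 9 mod 26 is 3, since 9·3=27≡1. Apply D(y)=3·(y−1) mod 26:
W(22): 3·(22−1)=63≡11 → L
Q(16): 3·(16−1)=45≡19 → T
R(17): 3·(17−1)=48≡22 → W
R(17): 3·(17−1)=48≡22 → W
K(10): 3·(10−1)=27≡1 → B
Z(25): 3·(25−1)=72≡20 → U
L(11): 3·(11−1)=30≡4 → E
A(0): 3·(0−1)=-3≡23 → X
L(11): 3·(11−1)=30≡4 → E
G(6): 3·(6−1)=15 → P

LTWWBUEXEP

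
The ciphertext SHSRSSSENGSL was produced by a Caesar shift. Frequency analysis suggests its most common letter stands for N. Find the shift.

The most frequent ciphertext letter is S (appears 6 times).
S is position 18; N is position 13.
Shift = 5.

5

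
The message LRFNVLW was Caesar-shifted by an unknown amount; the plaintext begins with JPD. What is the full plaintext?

From the crib: L(11)−J(9)=2, so the shift is 2.
Subtract 2 from each ciphertext letter:
L(11): 11−2=9 → J
R(17): 17−2=15 → P
F(5): 5−2=3 → D
N(13): 13−2=11 → L
V(21): 21−2=19 → T
L(11): 11−2=9 → J
W(22): 22−2=20 → U

JPDLTJU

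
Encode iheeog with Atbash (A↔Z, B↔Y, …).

rsvvlt

i(8) → r(17)
h(7) → s(18)
e(4) → v(21)
e(4) → v(21)
o(14) → l(11)
g(6) → t(19)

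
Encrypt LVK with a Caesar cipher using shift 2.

L(11): 11+2=13 → N
V(21): 21+2=23 → X
K(10): 10+2=12 → M

NXM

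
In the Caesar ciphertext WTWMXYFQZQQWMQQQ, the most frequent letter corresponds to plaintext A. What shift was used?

The most frequent ciphertext letter is Q (appears 6 times).
Q is position 16; A is position 0.
Shift = 16.

16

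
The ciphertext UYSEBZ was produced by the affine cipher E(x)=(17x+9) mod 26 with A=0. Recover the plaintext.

THZPYE

The inverse of 17 mod 26 is 23, since 17·23=391≡1. Apply D(y)=23·(y−9) mod 26:
U(20): 23·(20−9)=253≡19 → T
Y(24): 23·(24−9)=345≡7 → H
S(18): 23·(18−9)=207≡25 → Z
E(4): 23·(4−9)=-115≡15 → P
B(1): 23·(1−9)=-184≡24 → Y
Z(25): 23·(25−9)=368≡4 → E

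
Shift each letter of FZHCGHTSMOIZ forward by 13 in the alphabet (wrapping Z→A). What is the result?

F(5): 5+13=18 → S
Z(25): 25+13=38≡12 → M
H(7): 7+13=20 → U
C(2): 2+13=15 → P
G(6): 6+13=19 → T
H(7): 7+13=20 → U
T(19): 19+13=32≡6 → G
S(18): 18+13=31≡5 → F
M(12): 12+13=25 → Z
O(14): 14+13=27≡1 → B
I(8): 8+13=21 → V
Z(25): 25+13=38≡12 → M

SMUPTUGFZBVM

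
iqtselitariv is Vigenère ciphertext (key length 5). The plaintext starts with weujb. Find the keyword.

Subtract each crib letter from the matching ciphertext letter (mod 26):
i(8)−w(22)=-14≡12 → m
q(16)−e(4)=12 → m
t(19)−u(20)=-1≡25 → z
s(18)−j(9)=9 → j
e(4)−b(1)=3 → d

mmzjd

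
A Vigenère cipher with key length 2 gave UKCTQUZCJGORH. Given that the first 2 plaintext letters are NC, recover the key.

Subtract each crib letter from the matching ciphertext letter (mod 26):
U(20)−N(13)=7 → H
K(10)−C(2)=8 → I

HI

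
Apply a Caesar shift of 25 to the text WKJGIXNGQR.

W(22): 22+25=47≡21 → V
K(10): 10+25=35≡9 → J
J(9): 9+25=34≡8 → I
G(6): 6+25=31≡5 → F
I(8): 8+25=33≡7 → H
X(23): 23+25=48≡22 → W
N(13): 13+25=38≡12 → M
G(6): 6+25=31≡5 → F
Q(16): 16+25=41≡15 → P
R(17): 17+25=42≡16 → Q

VJIFHWMFPQ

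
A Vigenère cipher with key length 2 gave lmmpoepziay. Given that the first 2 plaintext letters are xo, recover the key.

Subtract each crib letter from the matching ciphertext letter (mod 26):
l(11)−x(23)=-12≡14 → o
m(12)−o(14)=-2≡24 → y

oy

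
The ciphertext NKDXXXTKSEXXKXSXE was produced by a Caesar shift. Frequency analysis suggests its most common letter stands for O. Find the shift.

The most frequent ciphertext letter is X (appears 7 times).
X is position 23; O is position 14.
Shift = 9.

9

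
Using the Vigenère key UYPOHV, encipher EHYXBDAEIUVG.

Repeat the key across the message: UYPOHVUYPOHV
E(4)+U(20): 24 → Y
H(7)+Y(24): 31≡5 → F
Y(24)+P(15): 39≡13 → N
X(23)+O(14): 37≡11 → L
B(1)+H(7): 8 → I
D(3)+V(21): 24 → Y
A(0)+U(20): 20 → U
E(4)+Y(24): 28≡2 → C
I(8)+P(15): 23 → X
U(20)+O(14): 34≡8 → I
V(21)+H(7): 28≡2 → C
G(6)+V(21): 27≡1 → B

YFNLIYUCXICB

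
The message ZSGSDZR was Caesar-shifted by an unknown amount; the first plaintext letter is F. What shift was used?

20

From the crib: Z(25)−F(5)=20, so the shift is 20.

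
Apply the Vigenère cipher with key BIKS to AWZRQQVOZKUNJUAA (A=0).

Repeat the key across the message: BIKSBIKSBIKSBIKS
A(0)+B(1): 1 → B
W(22)+I(8): 30≡4 → E
Z(25)+K(10): 35≡9 → J
R(17)+S(18): 35≡9 → J
Q(16)+B(1): 17 → R
Q(16)+I(8): 24 → Y
V(21)+K(10): 31≡5 → F
O(14)+S(18): 32≡6 → G
Z(25)+B(1): 26≡0 → A
K(10)+I(8): 18 → S
U(20)+K(10): 30≡4 → E
N(13)+S(18): 31≡5 → F
J(9)+B(1): 10 → K
U(20)+I(8): 28≡2 → C
A(0)+K(10): 10 → K
A(0)+S(18): 18 → S

BEJJRYFGASEFKCKS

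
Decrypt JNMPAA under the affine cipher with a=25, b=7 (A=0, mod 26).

The inverse of 25 mod 26 is 25, since 25·25=625≡1. Apply D(y)=25·(y−7) mod 26:
J(9): 25·(9−7)=50≡24 → Y
N(13): 25·(13−7)=150≡20 → U
M(12): 25·(12−7)=125≡21 → V
P(15): 25·(15−7)=200≡18 → S
A(0): 25·(0−7)=-175≡7 → H
A(0): 25·(0−7)=-175≡7 → H

YUVSHH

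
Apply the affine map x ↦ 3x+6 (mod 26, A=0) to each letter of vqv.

v(21): 3·21+6=69≡17 → r
q(16): 3·16+6=54≡2 → c
v(21): 3·21+6=69≡17 → r

rcr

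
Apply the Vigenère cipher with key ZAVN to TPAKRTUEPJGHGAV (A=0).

Repeat the key across the message: ZAVNZAVNZAVNZAV
T(19)+Z(25): 44≡18 → S
P(15)+A(0): 15 → P
A(0)+V(21): 21 → V
K(10)+N(13): 23 → X
R(17)+Z(25): 42≡16 → Q
T(19)+A(0): 19 → T
U(20)+V(21): 41≡15 → P
E(4)+N(13): 17 → R
P(15)+Z(25): 40≡14 → O
J(9)+A(0): 9 → J
G(6)+V(21): 27≡1 → B
H(7)+N(13): 20 → U
G(6)+Z(25): 31≡5 → F
A(0)+A(0): 0 → A
V(21)+V(21): 42≡16 → Q

SPVXQTPROJBUFAQ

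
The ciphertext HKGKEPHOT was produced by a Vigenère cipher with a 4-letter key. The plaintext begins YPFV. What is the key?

JVBP

Subtract each crib letter from the matching ciphertext letter (mod 26):
H(7)−Y(24)=-17≡9 → J
K(10)−P(15)=-5≡21 → V
G(6)−F(5)=1 → B
K(10)−V(21)=-11≡15 → P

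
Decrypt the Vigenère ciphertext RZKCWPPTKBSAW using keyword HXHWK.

Repeat the key across the ciphertext: HXHWKHXHWKHXH
R(17)−H(7): 10 → K
Z(25)−X(23): 2 → C
K(10)−H(7): 3 → D
C(2)−W(22): -20≡6 → G
W(22)−K(10): 12 → M
P(15)−H(7): 8 → I
P(15)−X(23): -8≡18 → S
T(19)−H(7): 12 → M
K(10)−W(22): -12≡14 → O
B(1)−K(10): -9≡17 → R
S(18)−H(7): 11 → L
A(0)−X(23): -23≡3 → D
W(22)−H(7): 15 → P

KCDGMISMORLDP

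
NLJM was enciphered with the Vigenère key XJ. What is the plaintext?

QCMD

Repeat the key across the ciphertext: XJXJ
N(13)−X(23): -10≡16 → Q
L(11)−J(9): 2 → C
J(9)−X(23): -14≡12 → M
M(12)−J(9): 3 → D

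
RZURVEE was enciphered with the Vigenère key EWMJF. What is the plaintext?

NDIIQAI

Repeat the key across the ciphertext: EWMJFEW
R(17)−E(4): 13 → N
Z(25)−W(22): 3 → D
U(20)−M(12): 8 → I
R(17)−J(9): 8 → I
V(21)−F(5): 16 → Q
E(4)−E(4): 0 → A
E(4)−W(22): -18≡8 → I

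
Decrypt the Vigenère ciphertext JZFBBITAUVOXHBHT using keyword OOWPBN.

VLJMAVFMYGNKTNLE

Repeat the key across the ciphertext: OOWPBNOOWPBNOOWP
J(9)−O(14): -5≡21 → V
Z(25)−O(14): 11 → L
F(5)−W(22): -17≡9 → J
B(1)−P(15): -14≡12 → M
B(1)−B(1): 0 → A
I(8)−N(13): -5≡21 → V
T(19)−O(14): 5 → F
A(0)−O(14): -14≡12 → M
U(20)−W(22): -2≡24 → Y
V(21)−P(15): 6 → G
O(14)−B(1): 13 → N
X(23)−N(13): 10 → K
H(7)−O(14): -7≡19 → T
B(1)−O(14): -13≡13 → N
H(7)−W(22): -15≡11 → L
T(19)−P(15): 4 → E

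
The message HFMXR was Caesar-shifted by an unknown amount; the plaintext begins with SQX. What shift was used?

From the crib: H(7)−S(18)=-11≡15, so the shift is 15.

15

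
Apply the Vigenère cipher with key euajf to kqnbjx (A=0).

oknkob

Repeat the key across the message: euajfe
k(10)+e(4): 14 → o
q(16)+u(20): 36≡10 → k
n(13)+a(0): 13 → n
b(1)+j(9): 10 → k
j(9)+f(5): 14 → o
x(23)+e(4): 27≡1 → b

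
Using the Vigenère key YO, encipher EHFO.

CVDC

Repeat the key across the message: YOYO
E(4)+Y(24): 28≡2 → C
H(7)+O(14): 21 → V
F(5)+Y(24): 29≡3 → D
O(14)+O(14): 28≡2 → C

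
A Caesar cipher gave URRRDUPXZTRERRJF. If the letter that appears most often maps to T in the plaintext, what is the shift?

24

The most frequent ciphertext letter is R (appears 6 times).
R is position 17; T is position 19.
Shift = -2≡24.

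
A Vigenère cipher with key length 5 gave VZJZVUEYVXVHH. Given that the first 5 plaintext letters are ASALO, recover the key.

Subtract each crib letter from the matching ciphertext letter (mod 26):
V(21)−A(0)=21 → V
Z(25)−S(18)=7 → H
J(9)−A(0)=9 → J
Z(25)−L(11)=14 → O
V(21)−O(14)=7 → H

VHJOH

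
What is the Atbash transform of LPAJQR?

OKZQJI

L(11) → O(14)
P(15) → K(10)
A(0) → Z(25)
J(9) → Q(16)
Q(16) → J(9)
R(17) → I(8)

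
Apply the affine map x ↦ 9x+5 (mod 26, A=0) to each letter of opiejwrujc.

o(14): 9·14+5=131≡1 → b
p(15): 9·15+5=140≡10 → k
i(8): 9·8+5=77≡25 → z
e(4): 9·4+5=41≡15 → p
j(9): 9·9+5=86≡8 → i
w(22): 9·22+5=203≡21 → v
r(17): 9·17+5=158≡2 → c
u(20): 9·20+5=185≡3 → d
j(9): 9·9+5=86≡8 → i
c(2): 9·2+5=23 → x

bkzpivcdix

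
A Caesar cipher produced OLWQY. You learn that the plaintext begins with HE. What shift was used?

7

From the crib: O(14)−H(7)=7, so the shift is 7.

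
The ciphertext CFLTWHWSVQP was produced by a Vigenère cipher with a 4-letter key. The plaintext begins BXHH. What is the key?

BIEM

Subtract each crib letter from the matching ciphertext letter (mod 26):
C(2)−B(1)=1 → B
F(5)−X(23)=-18≡8 → I
L(11)−H(7)=4 → E
T(19)−H(7)=12 → M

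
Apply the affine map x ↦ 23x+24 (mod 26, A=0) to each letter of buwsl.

b(1): 23·1+24=47≡21 → v
u(20): 23·20+24=484≡16 → q
w(22): 23·22+24=530≡10 → k
s(18): 23·18+24=438≡22 → w
l(11): 23·11+24=277≡17 → r

vqkwr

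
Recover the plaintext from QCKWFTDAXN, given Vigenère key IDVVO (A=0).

Repeat the key across the ciphertext: IDVVOIDVVO
Q(16)−I(8): 8 → I
C(2)−D(3): -1≡25 → Z
K(10)−V(21): -11≡15 → P
W(22)−V(21): 1 → B
F(5)−O(14): -9≡17 → R
T(19)−I(8): 11 → L
D(3)−D(3): 0 → A
A(0)−V(21): -21≡5 → F
X(23)−V(21): 2 → C
N(13)−O(14): -1≡25 → Z

IZPBRLAFCZ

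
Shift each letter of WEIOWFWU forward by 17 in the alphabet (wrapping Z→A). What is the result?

NVZFNWNL

W(22): 22+17=39≡13 → N
E(4): 4+17=21 → V
I(8): 8+17=25 → Z
O(14): 14+17=31≡5 → F
W(22): 22+17=39≡13 → N
F(5): 5+17=22 → W
W(22): 22+17=39≡13 → N
U(20): 20+17=37≡11 → L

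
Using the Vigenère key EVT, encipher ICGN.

MXZR

Repeat the key across the message: EVTE
I(8)+E(4): 12 → M
C(2)+V(21): 23 → X
G(6)+T(19): 25 → Z
N(13)+E(4): 17 → R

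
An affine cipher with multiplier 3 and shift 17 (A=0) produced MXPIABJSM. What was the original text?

The inverse of 3 mod 26 is 9, since 3·9=27≡1. Apply D(y)=9·(y−17) mod 26:
M(12): 9·(12−17)=-45≡7 → H
X(23): 9·(23−17)=54≡2 → C
P(15): 9·(15−17)=-18≡8 → I
I(8): 9·(8−17)=-81≡23 → X
A(0): 9·(0−17)=-153≡3 → D
B(1): 9·(1−17)=-144≡12 → M
J(9): 9·(9−17)=-72≡6 → G
S(18): 9·(18−17)=9 → J
M(12): 9·(12−17)=-45≡7 → H

HCIXDMGJH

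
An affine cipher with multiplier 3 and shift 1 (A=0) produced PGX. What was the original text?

WTQ

The inverse of 3 mod 26 is 9, since 3·9=27≡1. Apply D(y)=9·(y−1) mod 26:
P(15): 9·(15−1)=126≡22 → W
G(6): 9·(6−1)=45≡19 → T
X(23): 9·(23−1)=198≡16 → Q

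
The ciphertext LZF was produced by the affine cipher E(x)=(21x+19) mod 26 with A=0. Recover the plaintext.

The inverse of 21 mod 26 is 5, since 21·5=105≡1. Apply D(y)=5·(y−19) mod 26:
L(11): 5·(11−19)=-40≡12 → M
Z(25): 5·(25−19)=30≡4 → E
F(5): 5·(5−19)=-70≡8 → I

MEI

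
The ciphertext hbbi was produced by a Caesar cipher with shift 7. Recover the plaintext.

auub

h(7): 7−7=0 → a
b(1): 1−7=-6≡20 → u
b(1): 1−7=-6≡20 → u
i(8): 8−7=1 → b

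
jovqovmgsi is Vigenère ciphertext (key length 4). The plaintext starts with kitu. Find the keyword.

Subtract each crib letter from the matching ciphertext letter (mod 26):
j(9)−k(10)=-1≡25 → z
o(14)−i(8)=6 → g
v(21)−t(19)=2 → c
q(16)−u(20)=-4≡22 → w

zgcw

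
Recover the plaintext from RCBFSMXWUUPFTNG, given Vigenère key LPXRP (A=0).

Repeat the key across the ciphertext: LPXRPLPXRPLPXRP
R(17)−L(11): 6 → G
C(2)−P(15): -13≡13 → N
B(1)−X(23): -22≡4 → E
F(5)−R(17): -12≡14 → O
S(18)−P(15): 3 → D
M(12)−L(11): 1 → B
X(23)−P(15): 8 → I
W(22)−X(23): -1≡25 → Z
U(20)−R(17): 3 → D
U(20)−P(15): 5 → F
P(15)−L(11): 4 → E
F(5)−P(15): -10≡16 → Q
T(19)−X(23): -4≡22 → W
N(13)−R(17): -4≡22 → W
G(6)−P(15): -9≡17 → R

GNEODBIZDFEQWWR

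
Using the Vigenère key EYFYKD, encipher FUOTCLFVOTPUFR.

JSTRMOJTTRZXJP

Repeat the key across the message: EYFYKDEYFYKDEY
F(5)+E(4): 9 → J
U(20)+Y(24): 44≡18 → S
O(14)+F(5): 19 → T
T(19)+Y(24): 43≡17 → R
C(2)+K(10): 12 → M
L(11)+D(3): 14 → O
F(5)+E(4): 9 → J
V(21)+Y(24): 45≡19 → T
O(14)+F(5): 19 → T
T(19)+Y(24): 43≡17 → R
P(15)+K(10): 25 → Z
U(20)+D(3): 23 → X
F(5)+E(4): 9 → J
R(17)+Y(24): 41≡15 → P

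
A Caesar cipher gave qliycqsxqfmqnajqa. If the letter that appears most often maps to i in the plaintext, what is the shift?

The most frequent ciphertext letter is q (appears 5 times).
q is position 16; i is position 8.
Shift = 8.

8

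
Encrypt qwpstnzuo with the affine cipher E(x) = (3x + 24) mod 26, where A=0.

q(16): 3·16+24=72≡20 → u
w(22): 3·22+24=90≡12 → m
p(15): 3·15+24=69≡17 → r
s(18): 3·18+24=78≡0 → a
t(19): 3·19+24=81≡3 → d
n(13): 3·13+24=63≡11 → l
z(25): 3·25+24=99≡21 → v
u(20): 3·20+24=84≡6 → g
o(14): 3·14+24=66≡14 → o

umradlvgo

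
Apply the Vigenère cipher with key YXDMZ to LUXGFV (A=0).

Repeat the key across the message: YXDMZY
L(11)+Y(24): 35≡9 → J
U(20)+X(23): 43≡17 → R
X(23)+D(3): 26≡0 → A
G(6)+M(12): 18 → S
F(5)+Z(25): 30≡4 → E
V(21)+Y(24): 45≡19 → T

JRASET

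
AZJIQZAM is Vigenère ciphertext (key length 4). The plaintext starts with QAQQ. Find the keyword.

KZTS

Subtract each crib letter from the matching ciphertext letter (mod 26):
A(0)−Q(16)=-16≡10 → K
Z(25)−A(0)=25 → Z
J(9)−Q(16)=-7≡19 → T
I(8)−Q(16)=-8≡18 → S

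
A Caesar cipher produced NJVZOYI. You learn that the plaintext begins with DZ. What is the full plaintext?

From the crib: N(13)−D(3)=10, so the shift is 10.
Subtract 10 from each ciphertext letter:
N(13): 13−10=3 → D
J(9): 9−10=-1≡25 → Z
V(21): 21−10=11 → L
Z(25): 25−10=15 → P
O(14): 14−10=4 → E
Y(24): 24−10=14 → O
I(8): 8−10=-2≡24 → Y

DZLPEOY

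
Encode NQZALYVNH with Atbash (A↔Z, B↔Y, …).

MJAZOBEMS

N(13) → M(12)
Q(16) → J(9)
Z(25) → A(0)
A(0) → Z(25)
L(11) → O(14)
Y(24) → B(1)
V(21) → E(4)
N(13) → M(12)
H(7) → S(18)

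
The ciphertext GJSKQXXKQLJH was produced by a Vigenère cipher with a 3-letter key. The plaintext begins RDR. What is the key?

Subtract each crib letter from the matching ciphertext letter (mod 26):
G(6)−R(17)=-11≡15 → P
J(9)−D(3)=6 → G
S(18)−R(17)=1 → B

PGB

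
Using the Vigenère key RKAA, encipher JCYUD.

Repeat the key across the message: RKAAR
J(9)+R(17): 26≡0 → A
C(2)+K(10): 12 → M
Y(24)+A(0): 24 → Y
U(20)+A(0): 20 → U
D(3)+R(17): 20 → U

AMYUU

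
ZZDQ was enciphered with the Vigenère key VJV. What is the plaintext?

Repeat the key across the ciphertext: VJVV
Z(25)−V(21): 4 → E
Z(25)−J(9): 16 → Q
D(3)−V(21): -18≡8 → I
Q(16)−V(21): -5≡21 → V

EQIV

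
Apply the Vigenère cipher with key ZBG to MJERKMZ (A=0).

Repeat the key across the message: ZBGZBGZ
M(12)+Z(25): 37≡11 → L
J(9)+B(1): 10 → K
E(4)+G(6): 10 → K
R(17)+Z(25): 42≡16 → Q
K(10)+B(1): 11 → L
M(12)+G(6): 18 → S
Z(25)+Z(25): 50≡24 → Y

LKKQLSY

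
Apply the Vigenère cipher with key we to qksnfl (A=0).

moorbp

Repeat the key across the message: wewewe
q(16)+w(22): 38≡12 → m
k(10)+e(4): 14 → o
s(18)+w(22): 40≡14 → o
n(13)+e(4): 17 → r
f(5)+w(22): 27≡1 → b
l(11)+e(4): 15 → p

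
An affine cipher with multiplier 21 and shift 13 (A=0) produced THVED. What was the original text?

The inverse of 21 mod 26 is 5, since 21·5=105≡1. Apply D(y)=5·(y−13) mod 26:
T(19): 5·(19−13)=30≡4 → E
H(7): 5·(7−13)=-30≡22 → W
V(21): 5·(21−13)=40≡14 → O
E(4): 5·(4−13)=-45≡7 → H
D(3): 5·(3−13)=-50≡2 → C

EWOHC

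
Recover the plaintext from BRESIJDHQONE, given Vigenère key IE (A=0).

TNWOAFVDIKFA

Repeat the key across the ciphertext: IEIEIEIEIEIE
B(1)−I(8): -7≡19 → T
R(17)−E(4): 13 → N
E(4)−I(8): -4≡22 → W
S(18)−E(4): 14 → O
I(8)−I(8): 0 → A
J(9)−E(4): 5 → F
D(3)−I(8): -5≡21 → V
H(7)−E(4): 3 → D
Q(16)−I(8): 8 → I
O(14)−E(4): 10 → K
N(13)−I(8): 5 → F
E(4)−E(4): 0 → A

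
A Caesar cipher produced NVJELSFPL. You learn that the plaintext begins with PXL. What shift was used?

24

From the crib: N(13)−P(15)=-2≡24, so the shift is 24.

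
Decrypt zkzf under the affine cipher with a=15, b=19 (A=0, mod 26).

qpqg

The inverse of 15 mod 26 is 7, since 15·7=105≡1. Apply D(y)=7·(y−19) mod 26:
z(25): 7·(25−19)=42≡16 → q
k(10): 7·(10−19)=-63≡15 → p
z(25): 7·(25−19)=42≡16 → q
f(5): 7·(5−19)=-98≡6 → g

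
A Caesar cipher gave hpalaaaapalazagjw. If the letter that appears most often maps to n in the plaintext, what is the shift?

13

The most frequent ciphertext letter is a (appears 8 times).
a is position 0; n is position 13.
Shift = -13≡13.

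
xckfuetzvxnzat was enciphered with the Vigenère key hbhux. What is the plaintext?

Repeat the key across the ciphertext: hbhuxhbhuxhbhu
x(23)−h(7): 16 → q
c(2)−b(1): 1 → b
k(10)−h(7): 3 → d
f(5)−u(20): -15≡11 → l
u(20)−x(23): -3≡23 → x
e(4)−h(7): -3≡23 → x
t(19)−b(1): 18 → s
z(25)−h(7): 18 → s
v(21)−u(20): 1 → b
x(23)−x(23): 0 → a
n(13)−h(7): 6 → g
z(25)−b(1): 24 → y
a(0)−h(7): -7≡19 → t
t(19)−u(20): -1≡25 → z

qbdlxxssbagytz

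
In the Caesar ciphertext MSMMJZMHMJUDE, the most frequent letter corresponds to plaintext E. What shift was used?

8

The most frequent ciphertext letter is M (appears 5 times).
M is position 12; E is position 4.
Shift = 8.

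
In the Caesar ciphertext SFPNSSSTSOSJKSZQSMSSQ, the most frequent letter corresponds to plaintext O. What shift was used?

4

The most frequent ciphertext letter is S (appears 10 times).
S is position 18; O is position 14.
Shift = 4.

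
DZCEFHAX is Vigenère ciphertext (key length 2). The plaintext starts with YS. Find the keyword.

FH

Subtract each crib letter from the matching ciphertext letter (mod 26):
D(3)−Y(24)=-21≡5 → F
Z(25)−S(18)=7 → H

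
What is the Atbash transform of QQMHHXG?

JJNSSCT

Q(16) → J(9)
Q(16) → J(9)
M(12) → N(13)
H(7) → S(18)
H(7) → S(18)
X(23) → C(2)
G(6) → T(19)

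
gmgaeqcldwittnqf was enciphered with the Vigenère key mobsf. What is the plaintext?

Repeat the key across the ciphertext: mobsfmobsfmobsfm
g(6)−m(12): -6≡20 → u
m(12)−o(14): -2≡24 → y
g(6)−b(1): 5 → f
a(0)−s(18): -18≡8 → i
e(4)−f(5): -1≡25 → z
q(16)−m(12): 4 → e
c(2)−o(14): -12≡14 → o
l(11)−b(1): 10 → k
d(3)−s(18): -15≡11 → l
w(22)−f(5): 17 → r
i(8)−m(12): -4≡22 → w
t(19)−o(14): 5 → f
t(19)−b(1): 18 → s
n(13)−s(18): -5≡21 → v
q(16)−f(5): 11 → l
f(5)−m(12): -7≡19 → t

uyfizeoklrwfsvlt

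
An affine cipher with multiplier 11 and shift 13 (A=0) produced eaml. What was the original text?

The inverse of 11 mod 26 is 19, since 11·19=209≡1. Apply D(y)=19·(y−13) mod 26:
e(4): 19·(4−13)=-171≡11 → l
a(0): 19·(0−13)=-247≡13 → n
m(12): 19·(12−13)=-19≡7 → h
l(11): 19·(11−13)=-38≡14 → o

lnho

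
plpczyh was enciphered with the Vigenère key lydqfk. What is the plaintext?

enmmuow

Repeat the key across the ciphertext: lydqfkl
p(15)−l(11): 4 → e
l(11)−y(24): -13≡13 → n
p(15)−d(3): 12 → m
c(2)−q(16): -14≡12 → m
z(25)−f(5): 20 → u
y(24)−k(10): 14 → o
h(7)−l(11): -4≡22 → w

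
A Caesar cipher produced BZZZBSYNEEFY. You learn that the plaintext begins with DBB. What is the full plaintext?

DBBBDUAPGGHA

From the crib: B(1)−D(3)=-2≡24, so the shift is 24.
Subtract 24 from each ciphertext letter:
B(1): 1−24=-23≡3 → D
Z(25): 25−24=1 → B
Z(25): 25−24=1 → B
Z(25): 25−24=1 → B
B(1): 1−24=-23≡3 → D
S(18): 18−24=-6≡20 → U
Y(24): 24−24=0 → A
N(13): 13−24=-11≡15 → P
E(4): 4−24=-20≡6 → G
E(4): 4−24=-20≡6 → G
F(5): 5−24=-19≡7 → H
Y(24): 24−24=0 → A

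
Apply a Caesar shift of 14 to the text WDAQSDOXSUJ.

W(22): 22+14=36≡10 → K
D(3): 3+14=17 → R
A(0): 0+14=14 → O
Q(16): 16+14=30≡4 → E
S(18): 18+14=32≡6 → G
D(3): 3+14=17 → R
O(14): 14+14=28≡2 → C
X(23): 23+14=37≡11 → L
S(18): 18+14=32≡6 → G
U(20): 20+14=34≡8 → I
J(9): 9+14=23 → X

KROEGRCLGIX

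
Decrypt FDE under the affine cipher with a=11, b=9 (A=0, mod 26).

The inverse of 11 mod 26 is 19, since 11·19=209≡1. Apply D(y)=19·(y−9) mod 26:
F(5): 19·(5−9)=-76≡2 → C
D(3): 19·(3−9)=-114≡16 → Q
E(4): 19·(4−9)=-95≡9 → J

CQJ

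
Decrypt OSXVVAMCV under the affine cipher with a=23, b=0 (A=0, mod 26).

EUBTTAWIT

The inverse of 23 mod 26 is 17, since 23·17=391≡1. Apply D(y)=17·(y−0) mod 26:
O(14): 17·(14−0)=238≡4 → E
S(18): 17·(18−0)=306≡20 → U
X(23): 17·(23−0)=391≡1 → B
V(21): 17·(21−0)=357≡19 → T
V(21): 17·(21−0)=357≡19 → T
A(0): 17·(0−0)=0 → A
M(12): 17·(12−0)=204≡22 → W
C(2): 17·(2−0)=34≡8 → I
V(21): 17·(21−0)=357≡19 → T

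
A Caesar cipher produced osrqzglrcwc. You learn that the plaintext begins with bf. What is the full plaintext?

From the crib: o(14)−b(1)=13, so the shift is 13.
Subtract 13 from each ciphertext letter:
o(14): 14−13=1 → b
s(18): 18−13=5 → f
r(17): 17−13=4 → e
q(16): 16−13=3 → d
z(25): 25−13=12 → m
g(6): 6−13=-7≡19 → t
l(11): 11−13=-2≡24 → y
r(17): 17−13=4 → e
c(2): 2−13=-11≡15 → p
w(22): 22−13=9 → j
c(2): 2−13=-11≡15 → p

bfedmtyepjp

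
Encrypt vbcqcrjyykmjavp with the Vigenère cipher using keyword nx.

Repeat the key across the message: nxnxnxnxnxnxnxn
v(21)+n(13): 34≡8 → i
b(1)+x(23): 24 → y
c(2)+n(13): 15 → p
q(16)+x(23): 39≡13 → n
c(2)+n(13): 15 → p
r(17)+x(23): 40≡14 → o
j(9)+n(13): 22 → w
y(24)+x(23): 47≡21 → v
y(24)+n(13): 37≡11 → l
k(10)+x(23): 33≡7 → h
m(12)+n(13): 25 → z
j(9)+x(23): 32≡6 → g
a(0)+n(13): 13 → n
v(21)+x(23): 44≡18 → s
p(15)+n(13): 28≡2 → c

iypnpowvlhzgnsc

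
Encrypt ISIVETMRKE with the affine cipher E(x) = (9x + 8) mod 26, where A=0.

I(8): 9·8+8=80≡2 → C
S(18): 9·18+8=170≡14 → O
I(8): 9·8+8=80≡2 → C
V(21): 9·21+8=197≡15 → P
E(4): 9·4+8=44≡18 → S
T(19): 9·19+8=179≡23 → X
M(12): 9·12+8=116≡12 → M
R(17): 9·17+8=161≡5 → F
K(10): 9·10+8=98≡20 → U
E(4): 9·4+8=44≡18 → S

COCPSXMFUS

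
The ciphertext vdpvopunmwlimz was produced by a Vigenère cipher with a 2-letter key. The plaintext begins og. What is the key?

Subtract each crib letter from the matching ciphertext letter (mod 26):
v(21)−o(14)=7 → h
d(3)−g(6)=-3≡23 → x

hx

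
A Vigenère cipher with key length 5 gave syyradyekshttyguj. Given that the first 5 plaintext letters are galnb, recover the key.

mynez

Subtract each crib letter from the matching ciphertext letter (mod 26):
s(18)−g(6)=12 → m
y(24)−a(0)=24 → y
y(24)−l(11)=13 → n
r(17)−n(13)=4 → e
a(0)−b(1)=-1≡25 → z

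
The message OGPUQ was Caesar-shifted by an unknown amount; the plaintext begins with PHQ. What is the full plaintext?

From the crib: O(14)−P(15)=-1≡25, so the shift is 25.
Subtract 25 from each ciphertext letter:
O(14): 14−25=-11≡15 → P
G(6): 6−25=-19≡7 → H
P(15): 15−25=-10≡16 → Q
U(20): 20−25=-5≡21 → V
Q(16): 16−25=-9≡17 → R

PHQVR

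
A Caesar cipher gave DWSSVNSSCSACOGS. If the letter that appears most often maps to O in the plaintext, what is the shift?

4

The most frequent ciphertext letter is S (appears 6 times).
S is position 18; O is position 14.
Shift = 4.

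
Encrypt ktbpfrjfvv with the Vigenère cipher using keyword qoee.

ahftvfnjlj

Repeat the key across the message: qoeeqoeeqo
k(10)+q(16): 26≡0 → a
t(19)+o(14): 33≡7 → h
b(1)+e(4): 5 → f
p(15)+e(4): 19 → t
f(5)+q(16): 21 → v
r(17)+o(14): 31≡5 → f
j(9)+e(4): 13 → n
f(5)+e(4): 9 → j
v(21)+q(16): 37≡11 → l
v(21)+o(14): 35≡9 → j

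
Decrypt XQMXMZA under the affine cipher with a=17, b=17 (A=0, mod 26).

The inverse of 17 mod 26 is 23, since 17·23=391≡1. Apply D(y)=23·(y−17) mod 26:
X(23): 23·(23−17)=138≡8 → I
Q(16): 23·(16−17)=-23≡3 → D
M(12): 23·(12−17)=-115≡15 → P
X(23): 23·(23−17)=138≡8 → I
M(12): 23·(12−17)=-115≡15 → P
Z(25): 23·(25−17)=184≡2 → C
A(0): 23·(0−17)=-391≡25 → Z

IDPIPCZ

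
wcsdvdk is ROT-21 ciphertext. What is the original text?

w(22): 22−21=1 → b
c(2): 2−21=-19≡7 → h
s(18): 18−21=-3≡23 → x
d(3): 3−21=-18≡8 → i
v(21): 21−21=0 → a
d(3): 3−21=-18≡8 → i
k(10): 10−21=-11≡15 → p

bhxiaip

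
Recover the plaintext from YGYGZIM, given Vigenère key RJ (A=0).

Repeat the key across the ciphertext: RJRJRJR
Y(24)−R(17): 7 → H
G(6)−J(9): -3≡23 → X
Y(24)−R(17): 7 → H
G(6)−J(9): -3≡23 → X
Z(25)−R(17): 8 → I
I(8)−J(9): -1≡25 → Z
M(12)−R(17): -5≡21 → V

HXHXIZV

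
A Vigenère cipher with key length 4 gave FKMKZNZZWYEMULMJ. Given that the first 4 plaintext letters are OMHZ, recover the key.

Subtract each crib letter from the matching ciphertext letter (mod 26):
F(5)−O(14)=-9≡17 → R
K(10)−M(12)=-2≡24 → Y
M(12)−H(7)=5 → F
K(10)−Z(25)=-15≡11 → L

RYFL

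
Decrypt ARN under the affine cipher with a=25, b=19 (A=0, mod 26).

The inverse of 25 mod 26 is 25, since 25·25=625≡1. Apply D(y)=25·(y−19) mod 26:
A(0): 25·(0−19)=-475≡19 → T
R(17): 25·(17−19)=-50≡2 → C
N(13): 25·(13−19)=-150≡6 → G

TCG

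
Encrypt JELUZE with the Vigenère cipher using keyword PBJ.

Repeat the key across the message: PBJPBJ
J(9)+P(15): 24 → Y
E(4)+B(1): 5 → F
L(11)+J(9): 20 → U
U(20)+P(15): 35≡9 → J
Z(25)+B(1): 26≡0 → A
E(4)+J(9): 13 → N

YFUJAN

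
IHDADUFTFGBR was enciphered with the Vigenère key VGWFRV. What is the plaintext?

NBHVMZKNJBKW

Repeat the key across the ciphertext: VGWFRVVGWFRV
I(8)−V(21): -13≡13 → N
H(7)−G(6): 1 → B
D(3)−W(22): -19≡7 → H
A(0)−F(5): -5≡21 → V
D(3)−R(17): -14≡12 → M
U(20)−V(21): -1≡25 → Z
F(5)−V(21): -16≡10 → K
T(19)−G(6): 13 → N
F(5)−W(22): -17≡9 → J
G(6)−F(5): 1 → B
B(1)−R(17): -16≡10 → K
R(17)−V(21): -4≡22 → W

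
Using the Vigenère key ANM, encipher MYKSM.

Repeat the key across the message: ANMAN
M(12)+A(0): 12 → M
Y(24)+N(13): 37≡11 → L
K(10)+M(12): 22 → W
S(18)+A(0): 18 → S
M(12)+N(13): 25 → Z

MLWSZ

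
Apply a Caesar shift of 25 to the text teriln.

t(19): 19+25=44≡18 → s
e(4): 4+25=29≡3 → d
r(17): 17+25=42≡16 → q
i(8): 8+25=33≡7 → h
l(11): 11+25=36≡10 → k
n(13): 13+25=38≡12 → m

sdqhkm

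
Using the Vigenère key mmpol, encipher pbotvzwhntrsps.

bndhgliwbedeeg

Repeat the key across the message: mmpolmmpolmmpo
p(15)+m(12): 27≡1 → b
b(1)+m(12): 13 → n
o(14)+p(15): 29≡3 → d
t(19)+o(14): 33≡7 → h
v(21)+l(11): 32≡6 → g
z(25)+m(12): 37≡11 → l
w(22)+m(12): 34≡8 → i
h(7)+p(15): 22 → w
n(13)+o(14): 27≡1 → b
t(19)+l(11): 30≡4 → e
r(17)+m(12): 29≡3 → d
s(18)+m(12): 30≡4 → e
p(15)+p(15): 30≡4 → e
s(18)+o(14): 32≡6 → g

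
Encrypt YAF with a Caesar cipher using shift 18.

QSX

Y(24): 24+18=42≡16 → Q
A(0): 0+18=18 → S
F(5): 5+18=23 → X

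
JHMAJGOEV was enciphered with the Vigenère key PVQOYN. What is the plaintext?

UMWMLTZJF

Repeat the key across the ciphertext: PVQOYNPVQ
J(9)−P(15): -6≡20 → U
H(7)−V(21): -14≡12 → M
M(12)−Q(16): -4≡22 → W
A(0)−O(14): -14≡12 → M
J(9)−Y(24): -15≡11 → L
G(6)−N(13): -7≡19 → T
O(14)−P(15): -1≡25 → Z
E(4)−V(21): -17≡9 → J
V(21)−Q(16): 5 → F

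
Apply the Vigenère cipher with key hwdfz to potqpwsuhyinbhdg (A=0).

Repeat the key across the message: hwdfzhwdfzhwdfzh
p(15)+h(7): 22 → w
o(14)+w(22): 36≡10 → k
t(19)+d(3): 22 → w
q(16)+f(5): 21 → v
p(15)+z(25): 40≡14 → o
w(22)+h(7): 29≡3 → d
s(18)+w(22): 40≡14 → o
u(20)+d(3): 23 → x
h(7)+f(5): 12 → m
y(24)+z(25): 49≡23 → x
i(8)+h(7): 15 → p
n(13)+w(22): 35≡9 → j
b(1)+d(3): 4 → e
h(7)+f(5): 12 → m
d(3)+z(25): 28≡2 → c
g(6)+h(7): 13 → n

wkwvodoxmxpjemcn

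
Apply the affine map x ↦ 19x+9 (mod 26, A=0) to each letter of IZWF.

I(8): 19·8+9=161≡5 → F
Z(25): 19·25+9=484≡16 → Q
W(22): 19·22+9=427≡11 → L
F(5): 19·5+9=104≡0 → A

FQLA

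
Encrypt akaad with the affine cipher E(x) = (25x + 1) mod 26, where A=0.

brbby

a(0): 25·0+1=1 → b
k(10): 25·10+1=251≡17 → r
a(0): 25·0+1=1 → b
a(0): 25·0+1=1 → b
d(3): 25·3+1=76≡24 → y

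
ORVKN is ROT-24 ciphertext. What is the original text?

QTXMP

O(14): 14−24=-10≡16 → Q
R(17): 17−24=-7≡19 → T
V(21): 21−24=-3≡23 → X
K(10): 10−24=-14≡12 → M
N(13): 13−24=-11≡15 → P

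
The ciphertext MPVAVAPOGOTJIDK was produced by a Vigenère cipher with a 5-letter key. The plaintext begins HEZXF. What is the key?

Subtract each crib letter from the matching ciphertext letter (mod 26):
M(12)−H(7)=5 → F
P(15)−E(4)=11 → L
V(21)−Z(25)=-4≡22 → W
A(0)−X(23)=-23≡3 → D
V(21)−F(5)=16 → Q

FLWDQ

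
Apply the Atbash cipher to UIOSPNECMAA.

FRLHKMVXNZZ

U(20) → F(5)
I(8) → R(17)
O(14) → L(11)
S(18) → H(7)
P(15) → K(10)
N(13) → M(12)
E(4) → V(21)
C(2) → X(23)
M(12) → N(13)
A(0) → Z(25)
A(0) → Z(25)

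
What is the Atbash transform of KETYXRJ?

PVGBCIQ

K(10) → P(15)
E(4) → V(21)
T(19) → G(6)
Y(24) → B(1)
X(23) → C(2)
R(17) → I(8)
J(9) → Q(16)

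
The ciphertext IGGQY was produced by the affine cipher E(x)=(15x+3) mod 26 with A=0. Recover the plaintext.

The inverse of 15 mod 26 is 7, since 15·7=105≡1. Apply D(y)=7·(y−3) mod 26:
I(8): 7·(8−3)=35≡9 → J
G(6): 7·(6−3)=21 → V
G(6): 7·(6−3)=21 → V
Q(16): 7·(16−3)=91≡13 → N
Y(24): 7·(24−3)=147≡17 → R

JVVNR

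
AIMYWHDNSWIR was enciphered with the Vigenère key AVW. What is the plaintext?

Repeat the key across the ciphertext: AVWAVWAVWAVW
A(0)−A(0): 0 → A
I(8)−V(21): -13≡13 → N
M(12)−W(22): -10≡16 → Q
Y(24)−A(0): 24 → Y
W(22)−V(21): 1 → B
H(7)−W(22): -15≡11 → L
D(3)−A(0): 3 → D
N(13)−V(21): -8≡18 → S
S(18)−W(22): -4≡22 → W
W(22)−A(0): 22 → W
I(8)−V(21): -13≡13 → N
R(17)−W(22): -5≡21 → V

ANQYBLDSWWNV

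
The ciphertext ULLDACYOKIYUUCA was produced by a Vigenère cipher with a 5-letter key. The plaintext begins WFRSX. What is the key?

Subtract each crib letter from the matching ciphertext letter (mod 26):
U(20)−W(22)=-2≡24 → Y
L(11)−F(5)=6 → G
L(11)−R(17)=-6≡20 → U
D(3)−S(18)=-15≡11 → L
A(0)−X(23)=-23≡3 → D

YGULD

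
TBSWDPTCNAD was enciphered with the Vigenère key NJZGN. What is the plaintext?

GSTQQCKDHNQ

Repeat the key across the ciphertext: NJZGNNJZGNN
T(19)−N(13): 6 → G
B(1)−J(9): -8≡18 → S
S(18)−Z(25): -7≡19 → T
W(22)−G(6): 16 → Q
D(3)−N(13): -10≡16 → Q
P(15)−N(13): 2 → C
T(19)−J(9): 10 → K
C(2)−Z(25): -23≡3 → D
N(13)−G(6): 7 → H
A(0)−N(13): -13≡13 → N
D(3)−N(13): -10≡16 → Q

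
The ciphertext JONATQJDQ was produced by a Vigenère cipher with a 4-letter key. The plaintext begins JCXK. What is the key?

AMQQ

Subtract each crib letter from the matching ciphertext letter (mod 26):
J(9)−J(9)=0 → A
O(14)−C(2)=12 → M
N(13)−X(23)=-10≡16 → Q
A(0)−K(10)=-10≡16 → Q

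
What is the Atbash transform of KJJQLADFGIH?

K(10) → P(15)
J(9) → Q(16)
J(9) → Q(16)
Q(16) → J(9)
L(11) → O(14)
A(0) → Z(25)
D(3) → W(22)
F(5) → U(20)
G(6) → T(19)
I(8) → R(17)
H(7) → S(18)

PQQJOZWUTRS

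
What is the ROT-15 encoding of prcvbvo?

egrkqkd

p(15): 15+15=30≡4 → e
r(17): 17+15=32≡6 → g
c(2): 2+15=17 → r
v(21): 21+15=36≡10 → k
b(1): 1+15=16 → q
v(21): 21+15=36≡10 → k
o(14): 14+15=29≡3 → d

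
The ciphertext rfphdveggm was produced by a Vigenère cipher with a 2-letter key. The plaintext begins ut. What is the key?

Subtract each crib letter from the matching ciphertext letter (mod 26):
r(17)−u(20)=-3≡23 → x
f(5)−t(19)=-14≡12 → m

xm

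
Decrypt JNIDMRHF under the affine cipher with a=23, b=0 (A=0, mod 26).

The inverse of 23 mod 26 is 17, since 23·17=391≡1. Apply D(y)=17·(y−0) mod 26:
J(9): 17·(9−0)=153≡23 → X
N(13): 17·(13−0)=221≡13 → N
I(8): 17·(8−0)=136≡6 → G
D(3): 17·(3−0)=51≡25 → Z
M(12): 17·(12−0)=204≡22 → W
R(17): 17·(17−0)=289≡3 → D
H(7): 17·(7−0)=119≡15 → P
F(5): 17·(5−0)=85≡7 → H

XNGZWDPH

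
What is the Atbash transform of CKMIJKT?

XPNRQPG

C(2) → X(23)
K(10) → P(15)
M(12) → N(13)
I(8) → R(17)
J(9) → Q(16)
K(10) → P(15)
T(19) → G(6)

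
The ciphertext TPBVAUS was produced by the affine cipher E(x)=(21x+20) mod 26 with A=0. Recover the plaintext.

VBJFEAQ

The inverse of 21 mod 26 is 5, since 21·5=105≡1. Apply D(y)=5·(y−20) mod 26:
T(19): 5·(19−20)=-5≡21 → V
P(15): 5·(15−20)=-25≡1 → B
B(1): 5·(1−20)=-95≡9 → J
V(21): 5·(21−20)=5 → F
A(0): 5·(0−20)=-100≡4 → E
U(20): 5·(20−20)=0 → A
S(18): 5·(18−20)=-10≡16 → Q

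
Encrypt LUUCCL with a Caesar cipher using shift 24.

JSSAAJ

L(11): 11+24=35≡9 → J
U(20): 20+24=44≡18 → S
U(20): 20+24=44≡18 → S
C(2): 2+24=26≡0 → A
C(2): 2+24=26≡0 → A
L(11): 11+24=35≡9 → J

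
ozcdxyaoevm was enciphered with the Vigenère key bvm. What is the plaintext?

Repeat the key across the ciphertext: bvmbvmbvmbv
o(14)−b(1): 13 → n
z(25)−v(21): 4 → e
c(2)−m(12): -10≡16 → q
d(3)−b(1): 2 → c
x(23)−v(21): 2 → c
y(24)−m(12): 12 → m
a(0)−b(1): -1≡25 → z
o(14)−v(21): -7≡19 → t
e(4)−m(12): -8≡18 → s
v(21)−b(1): 20 → u
m(12)−v(21): -9≡17 → r

neqccmztsur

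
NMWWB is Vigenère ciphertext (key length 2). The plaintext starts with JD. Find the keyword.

EJ

Subtract each crib letter from the matching ciphertext letter (mod 26):
N(13)−J(9)=4 → E
M(12)−D(3)=9 → J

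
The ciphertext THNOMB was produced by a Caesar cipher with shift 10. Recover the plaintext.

JXDECR

T(19): 19−10=9 → J
H(7): 7−10=-3≡23 → X
N(13): 13−10=3 → D
O(14): 14−10=4 → E
M(12): 12−10=2 → C
B(1): 1−10=-9≡17 → R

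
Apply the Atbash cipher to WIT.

W(22) → D(3)
I(8) → R(17)
T(19) → G(6)

DRG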